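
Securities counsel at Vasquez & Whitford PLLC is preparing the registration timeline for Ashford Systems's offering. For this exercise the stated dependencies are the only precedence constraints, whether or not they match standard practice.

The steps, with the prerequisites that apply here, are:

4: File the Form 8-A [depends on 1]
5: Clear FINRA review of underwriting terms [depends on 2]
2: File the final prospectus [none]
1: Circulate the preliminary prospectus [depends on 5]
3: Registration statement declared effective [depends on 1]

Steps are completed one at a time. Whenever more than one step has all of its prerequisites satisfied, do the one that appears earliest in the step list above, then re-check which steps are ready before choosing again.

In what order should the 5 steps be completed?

Only 2 has no prerequisites, so it is first.
5 needed 2, now all done → 5.
Next only 1 has its prerequisites met → 1.
4 and 3 are both available; 4 is listed earlier → 4.
Next only 3 has its prerequisites met → 3.

2 5 1 4 3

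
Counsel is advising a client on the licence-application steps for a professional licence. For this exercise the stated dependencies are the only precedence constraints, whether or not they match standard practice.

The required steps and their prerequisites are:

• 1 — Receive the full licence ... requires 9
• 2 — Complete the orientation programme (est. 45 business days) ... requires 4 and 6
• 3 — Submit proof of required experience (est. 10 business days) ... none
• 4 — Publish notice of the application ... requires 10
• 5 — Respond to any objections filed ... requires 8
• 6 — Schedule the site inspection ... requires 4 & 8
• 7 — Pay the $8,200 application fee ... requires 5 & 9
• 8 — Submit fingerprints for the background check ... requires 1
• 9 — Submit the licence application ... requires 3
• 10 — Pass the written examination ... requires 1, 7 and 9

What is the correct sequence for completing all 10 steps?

Only 3 has no prerequisites, so it is first.
9 needed 3, now all done → 9.
Next only 1 has its prerequisites met → 1.
8 is the only step now ready → 8.
That leaves 5 as the only ready step → 5.
7 is the only step now ready → 7.
That leaves 10 as the only ready step → 10.
4 needed 10, now all done → 4.
Next only 6 has its prerequisites met → 6.
Next only 2 has its prerequisites met → 2.

3, 9, 1, 8, 5, 7, 10, 4, 6, 2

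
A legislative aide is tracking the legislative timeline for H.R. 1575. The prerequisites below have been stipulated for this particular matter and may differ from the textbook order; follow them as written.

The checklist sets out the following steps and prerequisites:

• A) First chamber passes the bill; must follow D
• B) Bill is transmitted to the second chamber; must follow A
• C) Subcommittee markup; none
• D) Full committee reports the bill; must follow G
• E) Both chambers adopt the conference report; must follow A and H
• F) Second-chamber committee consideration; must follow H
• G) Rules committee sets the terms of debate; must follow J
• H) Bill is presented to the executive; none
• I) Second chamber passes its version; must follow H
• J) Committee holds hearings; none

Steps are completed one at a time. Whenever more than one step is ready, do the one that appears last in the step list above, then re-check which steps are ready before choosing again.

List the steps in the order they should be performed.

Nothing is required for J, H and C. J is listed later → J first.
G now also ready, so the ready set is {H, G, C}; H is listed later → H.
I, G, F and C are all available; I is listed later → I.
Now G, F and C have their prerequisites met. G is listed later, so G next.
Ready: F, D and C. F is listed later → F.
Now D and C have their prerequisites met. D is listed later, so D next.
C and A are both available; C is listed later → C.
Next only A has its prerequisites met → A.
E and B are both available; E is listed later → E.
That leaves B as the only ready step → B.

J, H, I, G, F, D, C, A, E, B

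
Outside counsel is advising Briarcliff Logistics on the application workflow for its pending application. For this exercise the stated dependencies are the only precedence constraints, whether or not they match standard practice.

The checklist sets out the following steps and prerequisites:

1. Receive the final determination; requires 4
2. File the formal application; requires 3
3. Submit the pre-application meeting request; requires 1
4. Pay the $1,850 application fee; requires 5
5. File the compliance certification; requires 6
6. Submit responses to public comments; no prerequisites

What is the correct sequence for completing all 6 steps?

Only 6 has no prerequisites, so it is first.
That leaves 5 as the only ready step → 5.
4 needed 5, now all done → 4.
1 is the only step now ready → 1.
3 needed 1, now all done → 3.
2 is the only step now ready → 2.

6, 5, 4, 1, 3, 2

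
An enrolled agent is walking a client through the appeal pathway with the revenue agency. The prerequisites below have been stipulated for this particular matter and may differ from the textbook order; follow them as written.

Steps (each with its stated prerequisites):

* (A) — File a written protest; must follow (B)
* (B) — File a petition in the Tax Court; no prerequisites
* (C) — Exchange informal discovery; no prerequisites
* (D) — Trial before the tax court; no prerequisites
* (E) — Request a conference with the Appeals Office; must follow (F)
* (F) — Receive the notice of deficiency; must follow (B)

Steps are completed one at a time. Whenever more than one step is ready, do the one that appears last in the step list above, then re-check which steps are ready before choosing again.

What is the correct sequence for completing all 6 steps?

Nothing is required for (D), (C) and (B). (D) is listed later → (D) first.
(C) and (B) are both available; (C) is listed later → (C).
That leaves (B) as the only ready step → (B).
Now (F) and (A) have their prerequisites met. (F) is listed later, so (F) next.
(E) now also ready, so the ready set is {(E), (A)}; (E) is listed later → (E).
(A) is the only step now ready → (A).

(D) → (C) → (B) → (F) → (E) → (A)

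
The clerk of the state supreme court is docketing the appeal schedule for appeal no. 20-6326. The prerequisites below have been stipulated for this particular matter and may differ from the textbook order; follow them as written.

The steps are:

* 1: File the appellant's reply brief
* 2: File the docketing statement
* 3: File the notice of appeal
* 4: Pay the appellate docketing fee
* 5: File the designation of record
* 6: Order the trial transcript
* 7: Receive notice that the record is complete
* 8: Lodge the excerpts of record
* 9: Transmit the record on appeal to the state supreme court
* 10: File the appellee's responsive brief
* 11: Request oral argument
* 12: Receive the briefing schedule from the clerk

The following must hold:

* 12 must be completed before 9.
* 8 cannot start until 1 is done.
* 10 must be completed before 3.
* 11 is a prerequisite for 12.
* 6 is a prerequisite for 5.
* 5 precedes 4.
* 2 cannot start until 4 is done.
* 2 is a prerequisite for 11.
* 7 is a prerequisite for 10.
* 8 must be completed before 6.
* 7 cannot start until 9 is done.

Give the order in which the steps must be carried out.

1 → 8 → 6 → 5 → 4 → 2 → 11 → 12 → 9 → 7 → 10 → 3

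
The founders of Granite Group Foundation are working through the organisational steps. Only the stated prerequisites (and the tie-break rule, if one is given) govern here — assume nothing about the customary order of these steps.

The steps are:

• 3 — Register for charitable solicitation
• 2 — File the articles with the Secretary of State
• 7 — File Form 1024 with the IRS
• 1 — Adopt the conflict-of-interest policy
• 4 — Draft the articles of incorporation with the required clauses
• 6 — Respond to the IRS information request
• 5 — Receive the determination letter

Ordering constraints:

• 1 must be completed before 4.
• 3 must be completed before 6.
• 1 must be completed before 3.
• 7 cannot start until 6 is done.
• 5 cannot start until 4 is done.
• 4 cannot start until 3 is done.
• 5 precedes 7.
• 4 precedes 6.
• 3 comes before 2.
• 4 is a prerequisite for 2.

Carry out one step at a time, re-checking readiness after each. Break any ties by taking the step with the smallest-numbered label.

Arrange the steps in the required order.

1, 3, 4, 2, 5, 6, 7

1 has no prerequisites → 1 first.
3 needed 1, now all done → 3.
4 needed 1 and 3, now all done → 4.
Ready: 2, 5 and 6. 2 has the earlier label → 2.
5 and 6 are both available; 5 has the earlier label → 5.
6 needed 3 and 4, now all done → 6.
7 needed 5 and 6, now all done → 7.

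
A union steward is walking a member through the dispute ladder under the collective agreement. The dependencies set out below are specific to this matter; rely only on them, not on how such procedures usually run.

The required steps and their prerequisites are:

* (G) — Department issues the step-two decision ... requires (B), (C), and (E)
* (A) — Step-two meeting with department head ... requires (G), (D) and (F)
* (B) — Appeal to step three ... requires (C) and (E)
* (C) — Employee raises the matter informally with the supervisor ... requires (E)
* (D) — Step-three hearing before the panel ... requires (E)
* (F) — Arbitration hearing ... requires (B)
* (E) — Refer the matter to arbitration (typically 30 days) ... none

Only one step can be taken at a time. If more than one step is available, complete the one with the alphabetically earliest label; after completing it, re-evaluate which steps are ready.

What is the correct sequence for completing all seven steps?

(E), (C), (B), (D), (F), (G), (A)

(E) is the only step with nothing outstanding, so it goes first.
Now (C) and (D) have their prerequisites met. (C) has the earlier label, so (C) next.
(B) now also ready, so the ready set is {(B), (D)}; (B) has the earlier label → (B).
Ready: (D), (F) and (G). (D) has the earlier label → (D).
Ready: (F) and (G). (F) has the earlier label → (F).
That leaves (G) as the only ready step → (G).
(A) needed (D), (F) and (G), now all done → (A).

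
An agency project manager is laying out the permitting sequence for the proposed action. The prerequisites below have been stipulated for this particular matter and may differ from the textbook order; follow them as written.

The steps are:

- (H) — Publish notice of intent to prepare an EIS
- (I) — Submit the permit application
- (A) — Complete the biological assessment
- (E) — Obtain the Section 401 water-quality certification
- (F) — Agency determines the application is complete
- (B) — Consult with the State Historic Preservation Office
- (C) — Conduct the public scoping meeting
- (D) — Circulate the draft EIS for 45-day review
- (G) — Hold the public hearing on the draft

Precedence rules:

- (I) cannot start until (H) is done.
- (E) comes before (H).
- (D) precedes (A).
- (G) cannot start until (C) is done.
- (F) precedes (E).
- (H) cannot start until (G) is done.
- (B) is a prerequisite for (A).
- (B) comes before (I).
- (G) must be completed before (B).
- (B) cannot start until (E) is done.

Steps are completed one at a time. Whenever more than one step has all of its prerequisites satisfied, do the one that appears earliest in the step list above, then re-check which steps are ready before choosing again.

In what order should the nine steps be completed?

(F) (E) (C) (D) (G) (H) (B) (I) (A)

Nothing is required for (F), (C) and (D). (F) is listed earlier → (F) first.
Now (E), (C) and (D) have their prerequisites met. (E) is listed earlier, so (E) next.
Now (C) and (D) have their prerequisites met. (C) is listed earlier, so (C) next.
(D) and (G) are both available; (D) is listed earlier → (D).
(G) is the only step now ready → (G).
(H) and (B) are both available; (H) is listed earlier → (H).
(B) needed (E) and (G), now all done → (B).
Ready: (I) and (A). (I) is listed earlier → (I).
That leaves (A) as the only ready step → (A).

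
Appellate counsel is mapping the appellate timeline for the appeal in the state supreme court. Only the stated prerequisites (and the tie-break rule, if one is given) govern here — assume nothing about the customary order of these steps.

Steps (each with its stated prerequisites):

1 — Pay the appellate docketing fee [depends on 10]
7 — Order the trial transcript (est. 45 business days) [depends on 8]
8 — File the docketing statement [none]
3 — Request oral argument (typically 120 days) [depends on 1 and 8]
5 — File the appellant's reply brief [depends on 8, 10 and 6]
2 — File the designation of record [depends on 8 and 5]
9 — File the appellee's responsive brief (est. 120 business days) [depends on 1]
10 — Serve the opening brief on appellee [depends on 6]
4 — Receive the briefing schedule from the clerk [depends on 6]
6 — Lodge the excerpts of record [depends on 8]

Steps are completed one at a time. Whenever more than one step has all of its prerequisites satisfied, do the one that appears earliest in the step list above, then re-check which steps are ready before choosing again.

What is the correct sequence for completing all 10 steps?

8, 7, 6, 10, 1, 3, 5, 2, 9, 4

8 has no prerequisites → 8 first.
Now 7 and 6 have their prerequisites met. 7 is listed earlier, so 7 next.
That leaves 6 as the only ready step → 6.
10 and 4 are both available; 10 is listed earlier → 10.
1, 5 and 4 are all available; 1 is listed earlier → 1.
3 and 9 now also ready, so the ready set is {3, 5, 9, 4}; 3 is listed earlier → 3.
Now 5, 9 and 4 have their prerequisites met. 5 is listed earlier, so 5 next.
2 now also ready, so the ready set is {2, 9, 4}; 2 is listed earlier → 2.
9 and 4 are both available; 9 is listed earlier → 9.
4 needed 6, now all done → 4.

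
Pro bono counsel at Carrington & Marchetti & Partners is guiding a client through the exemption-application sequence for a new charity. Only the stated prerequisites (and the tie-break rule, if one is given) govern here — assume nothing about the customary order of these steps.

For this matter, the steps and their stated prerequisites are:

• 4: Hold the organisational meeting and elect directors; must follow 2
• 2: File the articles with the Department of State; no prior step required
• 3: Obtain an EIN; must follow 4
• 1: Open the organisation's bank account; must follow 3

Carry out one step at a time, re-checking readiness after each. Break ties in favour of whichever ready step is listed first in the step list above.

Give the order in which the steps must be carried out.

2 → 4 → 3 → 1

2 is the only step with nothing outstanding, so it goes first.
4 needed 2, now all done → 4.
3 needed 4, now all done → 3.
1 needed 3, now all done → 1.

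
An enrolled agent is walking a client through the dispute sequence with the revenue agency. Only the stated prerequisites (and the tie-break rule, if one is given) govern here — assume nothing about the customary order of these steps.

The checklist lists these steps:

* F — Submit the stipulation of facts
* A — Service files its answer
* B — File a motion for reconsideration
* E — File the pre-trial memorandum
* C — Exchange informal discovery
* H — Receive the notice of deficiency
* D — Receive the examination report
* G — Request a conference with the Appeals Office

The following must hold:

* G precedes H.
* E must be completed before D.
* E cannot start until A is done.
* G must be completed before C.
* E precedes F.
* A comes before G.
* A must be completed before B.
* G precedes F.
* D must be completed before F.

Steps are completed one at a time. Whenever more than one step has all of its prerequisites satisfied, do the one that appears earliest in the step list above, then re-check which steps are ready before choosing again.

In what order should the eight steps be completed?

A, B, E, D, G, F, C, H

A is the only step with nothing outstanding, so it goes first.
Ready: B, E and G. B is listed earlier → B.
Now E and G have their prerequisites met. E is listed earlier, so E next.
D now also ready, so the ready set is {D, G}; D is listed earlier → D.
G needed A, now all done → G.
Ready: F, C and H. F is listed earlier → F.
C and H are both available; C is listed earlier → C.
H is the only step now ready → H.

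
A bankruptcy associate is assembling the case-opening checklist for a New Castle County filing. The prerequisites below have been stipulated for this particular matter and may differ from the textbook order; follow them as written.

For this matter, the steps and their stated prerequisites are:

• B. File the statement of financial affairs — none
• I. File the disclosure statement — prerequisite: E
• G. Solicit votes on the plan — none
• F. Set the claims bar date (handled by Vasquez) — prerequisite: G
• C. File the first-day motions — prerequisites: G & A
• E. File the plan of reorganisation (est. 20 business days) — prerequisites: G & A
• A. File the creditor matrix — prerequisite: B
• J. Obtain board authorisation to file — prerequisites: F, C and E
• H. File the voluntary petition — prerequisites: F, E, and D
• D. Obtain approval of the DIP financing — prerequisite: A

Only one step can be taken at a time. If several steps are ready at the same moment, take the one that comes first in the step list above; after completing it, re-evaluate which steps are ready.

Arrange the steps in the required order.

B and G have no prerequisites; B is listed earlier, so B is first.
G and A are both available; G is listed earlier → G.
F and A are both available; F is listed earlier → F.
A needed B, now all done → A.
Ready: C, E and D. C is listed earlier → C.
E and D are both available; E is listed earlier → E.
Now I, J and D have their prerequisites met. I is listed earlier, so I next.
Now J and D have their prerequisites met. J is listed earlier, so J next.
D is the only step now ready → D.
H needed F, E and D, now all done → H.

B → G → F → A → C → E → I → J → D → H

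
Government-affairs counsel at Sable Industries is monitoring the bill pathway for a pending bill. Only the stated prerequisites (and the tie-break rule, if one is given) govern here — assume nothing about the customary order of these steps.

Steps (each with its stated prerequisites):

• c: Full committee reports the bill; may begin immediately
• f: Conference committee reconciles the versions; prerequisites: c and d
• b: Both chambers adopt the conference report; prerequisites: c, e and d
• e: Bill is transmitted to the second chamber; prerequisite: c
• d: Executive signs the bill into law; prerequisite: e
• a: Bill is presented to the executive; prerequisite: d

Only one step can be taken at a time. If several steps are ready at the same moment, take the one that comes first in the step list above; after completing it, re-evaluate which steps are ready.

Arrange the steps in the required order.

c has no prerequisites → c first.
That leaves e as the only ready step → e.
d needed e, now all done → d.
Ready: f, b and a. f is listed earlier → f.
b and a are both available; b is listed earlier → b.
a needed d, now all done → a.

c, e, d, f, b, a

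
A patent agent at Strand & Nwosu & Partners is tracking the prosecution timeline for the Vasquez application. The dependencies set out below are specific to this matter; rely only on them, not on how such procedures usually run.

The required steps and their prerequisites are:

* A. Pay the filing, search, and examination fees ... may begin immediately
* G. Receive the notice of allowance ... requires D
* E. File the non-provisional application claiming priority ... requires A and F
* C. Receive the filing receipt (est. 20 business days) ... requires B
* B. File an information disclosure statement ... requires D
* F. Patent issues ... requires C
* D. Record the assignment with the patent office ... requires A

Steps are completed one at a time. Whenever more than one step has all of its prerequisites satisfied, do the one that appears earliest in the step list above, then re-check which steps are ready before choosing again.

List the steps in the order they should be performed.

A is the only step with nothing outstanding, so it goes first.
That leaves D as the only ready step → D.
G and B are both available; G is listed earlier → G.
B is the only step now ready → B.
C needed B, now all done → C.
F is the only step now ready → F.
Next only E has its prerequisites met → E.

A → D → G → B → C → F → E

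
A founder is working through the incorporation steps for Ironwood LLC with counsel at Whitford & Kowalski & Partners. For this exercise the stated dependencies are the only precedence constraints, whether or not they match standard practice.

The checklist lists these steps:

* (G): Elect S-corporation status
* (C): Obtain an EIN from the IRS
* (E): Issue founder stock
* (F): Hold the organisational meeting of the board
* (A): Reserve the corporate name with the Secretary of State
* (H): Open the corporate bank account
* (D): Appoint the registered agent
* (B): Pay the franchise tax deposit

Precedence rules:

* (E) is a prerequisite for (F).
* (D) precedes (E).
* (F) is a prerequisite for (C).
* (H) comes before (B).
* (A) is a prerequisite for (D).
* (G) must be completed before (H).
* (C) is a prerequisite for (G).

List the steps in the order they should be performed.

(A), (D), (E), (F), (C), (G), (H), (B)

(A) has no prerequisites → (A) first.
(D) is the only step now ready → (D).
(E) needed (D), now all done → (E).
(F) needed (E), now all done → (F).
Next only (C) has its prerequisites met → (C).
That leaves (G) as the only ready step → (G).
Next only (H) has its prerequisites met → (H).
Next only (B) has its prerequisites met → (B).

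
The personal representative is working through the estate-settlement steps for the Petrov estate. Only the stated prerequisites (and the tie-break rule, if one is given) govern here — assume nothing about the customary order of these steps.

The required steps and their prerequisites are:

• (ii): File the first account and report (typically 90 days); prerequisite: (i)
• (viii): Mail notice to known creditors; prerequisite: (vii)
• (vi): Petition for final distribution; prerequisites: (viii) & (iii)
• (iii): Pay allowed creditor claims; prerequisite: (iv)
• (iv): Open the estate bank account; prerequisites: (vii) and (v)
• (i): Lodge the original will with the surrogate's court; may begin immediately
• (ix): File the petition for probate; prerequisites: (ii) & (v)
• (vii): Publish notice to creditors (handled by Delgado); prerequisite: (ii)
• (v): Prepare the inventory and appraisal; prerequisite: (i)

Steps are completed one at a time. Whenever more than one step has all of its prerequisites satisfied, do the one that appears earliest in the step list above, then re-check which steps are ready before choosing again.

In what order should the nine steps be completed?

Only (i) has no prerequisites, so it is first.
(ii) and (v) are both available; (ii) is listed earlier → (ii).
Ready: (vii) and (v). (vii) is listed earlier → (vii).
Now (viii) and (v) have their prerequisites met. (viii) is listed earlier, so (viii) next.
(v) needed (i), now all done → (v).
(iv) and (ix) are both available; (iv) is listed earlier → (iv).
(iii) and (ix) are both available; (iii) is listed earlier → (iii).
(vi) now also ready, so the ready set is {(vi), (ix)}; (vi) is listed earlier → (vi).
Next only (ix) has its prerequisites met → (ix).

(i) (ii) (vii) (viii) (v) (iv) (iii) (vi) (ix)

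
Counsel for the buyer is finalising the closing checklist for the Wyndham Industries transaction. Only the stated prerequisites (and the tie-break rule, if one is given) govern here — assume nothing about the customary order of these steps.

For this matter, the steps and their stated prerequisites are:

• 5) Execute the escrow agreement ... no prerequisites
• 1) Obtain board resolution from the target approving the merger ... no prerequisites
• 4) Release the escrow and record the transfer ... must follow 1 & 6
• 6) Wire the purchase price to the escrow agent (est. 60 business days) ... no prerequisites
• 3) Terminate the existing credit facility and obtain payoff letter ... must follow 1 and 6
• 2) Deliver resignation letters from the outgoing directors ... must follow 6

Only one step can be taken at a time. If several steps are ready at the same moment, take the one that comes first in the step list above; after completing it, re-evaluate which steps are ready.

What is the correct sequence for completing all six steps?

5, 1 and 6 have no prerequisites; 5 is listed earlier, so 5 is first.
Now 1 and 6 have their prerequisites met. 1 is listed earlier, so 1 next.
Next only 6 has its prerequisites met → 6.
4, 3 and 2 are all available; 4 is listed earlier → 4.
Ready: 3 and 2. 3 is listed earlier → 3.
Next only 2 has its prerequisites met → 2.

5 1 6 4 3 2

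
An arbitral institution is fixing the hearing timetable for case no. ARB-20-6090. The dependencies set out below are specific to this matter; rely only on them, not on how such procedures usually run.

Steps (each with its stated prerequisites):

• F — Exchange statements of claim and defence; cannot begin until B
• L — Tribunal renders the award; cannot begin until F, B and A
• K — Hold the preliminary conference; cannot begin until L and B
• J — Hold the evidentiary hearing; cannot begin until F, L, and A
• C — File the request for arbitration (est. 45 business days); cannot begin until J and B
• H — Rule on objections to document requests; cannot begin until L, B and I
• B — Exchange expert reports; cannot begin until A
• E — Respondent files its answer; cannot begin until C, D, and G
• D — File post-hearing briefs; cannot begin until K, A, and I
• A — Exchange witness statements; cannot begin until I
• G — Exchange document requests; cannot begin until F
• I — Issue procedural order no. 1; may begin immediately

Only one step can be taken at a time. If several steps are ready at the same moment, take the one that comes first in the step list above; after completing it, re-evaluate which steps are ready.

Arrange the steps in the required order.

Only I has no prerequisites, so it is first.
That leaves A as the only ready step → A.
B needed A, now all done → B.
F needed B, now all done → F.
Now L and G have their prerequisites met. L is listed earlier, so L next.
K, J and H now also ready, so the ready set is {K, J, H, G}; K is listed earlier → K.
Now J, H, D and G have their prerequisites met. J is listed earlier, so J next.
Ready: C, H, D and G. C is listed earlier → C.
Now H, D and G have their prerequisites met. H is listed earlier, so H next.
Ready: D and G. D is listed earlier → D.
That leaves G as the only ready step → G.
That leaves E as the only ready step → E.

I → A → B → F → L → K → J → C → H → D → G → E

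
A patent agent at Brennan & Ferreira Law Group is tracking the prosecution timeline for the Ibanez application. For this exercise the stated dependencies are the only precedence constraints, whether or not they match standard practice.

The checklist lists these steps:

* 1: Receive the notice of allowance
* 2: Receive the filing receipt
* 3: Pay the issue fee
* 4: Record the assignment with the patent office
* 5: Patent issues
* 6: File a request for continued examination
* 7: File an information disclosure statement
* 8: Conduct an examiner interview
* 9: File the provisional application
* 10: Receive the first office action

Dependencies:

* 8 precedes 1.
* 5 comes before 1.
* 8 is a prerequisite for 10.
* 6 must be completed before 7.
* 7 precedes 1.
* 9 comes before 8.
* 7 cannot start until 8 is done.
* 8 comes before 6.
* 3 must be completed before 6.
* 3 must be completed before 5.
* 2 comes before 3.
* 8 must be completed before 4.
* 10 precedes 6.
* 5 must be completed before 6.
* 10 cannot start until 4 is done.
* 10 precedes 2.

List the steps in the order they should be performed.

9 has no prerequisites → 9 first.
Next only 8 has its prerequisites met → 8.
4 needed 8, now all done → 4.
10 is the only step now ready → 10.
2 needed 10, now all done → 2.
3 is the only step now ready → 3.
Next only 5 has its prerequisites met → 5.
6 is the only step now ready → 6.
7 needed 6 and 8, now all done → 7.
1 needed 5, 7 and 8, now all done → 1.

9, 8, 4, 10, 2, 3, 5, 6, 7, 1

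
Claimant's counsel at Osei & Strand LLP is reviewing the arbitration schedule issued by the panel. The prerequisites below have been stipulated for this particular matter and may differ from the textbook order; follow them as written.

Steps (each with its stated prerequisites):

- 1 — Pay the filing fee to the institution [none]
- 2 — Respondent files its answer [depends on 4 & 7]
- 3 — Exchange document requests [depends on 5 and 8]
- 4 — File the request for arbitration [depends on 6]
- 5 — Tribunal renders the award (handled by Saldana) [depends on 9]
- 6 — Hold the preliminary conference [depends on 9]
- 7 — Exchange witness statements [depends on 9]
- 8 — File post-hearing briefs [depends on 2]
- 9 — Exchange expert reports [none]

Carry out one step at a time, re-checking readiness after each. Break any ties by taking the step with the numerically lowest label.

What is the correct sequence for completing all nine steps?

1, 9, 5, 6, 4, 7, 2, 8, 3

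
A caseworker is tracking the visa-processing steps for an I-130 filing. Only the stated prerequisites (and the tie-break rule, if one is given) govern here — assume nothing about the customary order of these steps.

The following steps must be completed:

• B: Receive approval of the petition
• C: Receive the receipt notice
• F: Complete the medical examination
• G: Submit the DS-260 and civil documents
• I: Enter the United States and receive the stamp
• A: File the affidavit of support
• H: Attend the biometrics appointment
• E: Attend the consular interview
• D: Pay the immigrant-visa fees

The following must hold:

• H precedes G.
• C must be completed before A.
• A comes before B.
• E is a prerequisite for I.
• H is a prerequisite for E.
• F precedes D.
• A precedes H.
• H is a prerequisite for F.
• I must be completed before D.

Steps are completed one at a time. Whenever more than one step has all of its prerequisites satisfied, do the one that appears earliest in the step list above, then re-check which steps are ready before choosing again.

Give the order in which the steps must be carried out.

C is the only step with nothing outstanding, so it goes first.
Next only A has its prerequisites met → A.
B and H are both available; B is listed earlier → B.
H needed A, now all done → H.
Now F, G and E have their prerequisites met. F is listed earlier, so F next.
G and E are both available; G is listed earlier → G.
That leaves E as the only ready step → E.
I needed E, now all done → I.
Next only D has its prerequisites met → D.

C, A, B, H, F, G, E, I, D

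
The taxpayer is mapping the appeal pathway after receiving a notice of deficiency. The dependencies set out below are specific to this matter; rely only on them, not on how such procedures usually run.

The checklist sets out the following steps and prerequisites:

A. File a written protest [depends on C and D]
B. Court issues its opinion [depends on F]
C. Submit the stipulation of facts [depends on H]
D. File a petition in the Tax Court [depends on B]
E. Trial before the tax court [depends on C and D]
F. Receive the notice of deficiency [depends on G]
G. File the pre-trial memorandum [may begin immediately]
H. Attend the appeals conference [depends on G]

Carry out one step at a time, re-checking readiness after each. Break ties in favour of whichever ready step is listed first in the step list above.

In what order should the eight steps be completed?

Only G has no prerequisites, so it is first.
F and H are both available; F is listed earlier → F.
Ready: B and H. B is listed earlier → B.
Ready: D and H. D is listed earlier → D.
H needed G, now all done → H.
C needed H, now all done → C.
Now A and E have their prerequisites met. A is listed earlier, so A next.
That leaves E as the only ready step → E.

G → F → B → D → H → C → A → E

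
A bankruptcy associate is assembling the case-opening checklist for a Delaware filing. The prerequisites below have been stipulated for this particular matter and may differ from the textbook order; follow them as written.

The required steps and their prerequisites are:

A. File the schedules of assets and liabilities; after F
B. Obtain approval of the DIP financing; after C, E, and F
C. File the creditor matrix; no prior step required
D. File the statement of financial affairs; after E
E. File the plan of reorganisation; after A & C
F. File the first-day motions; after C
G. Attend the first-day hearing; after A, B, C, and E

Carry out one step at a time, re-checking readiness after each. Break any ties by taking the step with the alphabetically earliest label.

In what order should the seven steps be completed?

C → F → A → E → B → D → G

C has no prerequisites → C first.
That leaves F as the only ready step → F.
A needed F, now all done → A.
E needed A and C, now all done → E.
Now B and D have their prerequisites met. B has the earlier label, so B next.
Now D and G have their prerequisites met. D has the earlier label, so D next.
Next only G has its prerequisites met → G.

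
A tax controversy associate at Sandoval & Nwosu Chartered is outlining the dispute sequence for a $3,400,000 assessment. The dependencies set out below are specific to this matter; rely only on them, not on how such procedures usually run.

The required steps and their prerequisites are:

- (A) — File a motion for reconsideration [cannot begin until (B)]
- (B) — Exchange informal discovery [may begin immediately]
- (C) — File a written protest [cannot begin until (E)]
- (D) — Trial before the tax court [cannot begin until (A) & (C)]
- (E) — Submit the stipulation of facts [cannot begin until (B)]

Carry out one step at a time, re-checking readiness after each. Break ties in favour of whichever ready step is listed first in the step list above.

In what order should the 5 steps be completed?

(B) (A) (E) (C) (D)

(B) has no prerequisites → (B) first.
Ready: (A) and (E). (A) is listed earlier → (A).
(E) is the only step now ready → (E).
That leaves (C) as the only ready step → (C).
(D) needed (A) and (C), now all done → (D).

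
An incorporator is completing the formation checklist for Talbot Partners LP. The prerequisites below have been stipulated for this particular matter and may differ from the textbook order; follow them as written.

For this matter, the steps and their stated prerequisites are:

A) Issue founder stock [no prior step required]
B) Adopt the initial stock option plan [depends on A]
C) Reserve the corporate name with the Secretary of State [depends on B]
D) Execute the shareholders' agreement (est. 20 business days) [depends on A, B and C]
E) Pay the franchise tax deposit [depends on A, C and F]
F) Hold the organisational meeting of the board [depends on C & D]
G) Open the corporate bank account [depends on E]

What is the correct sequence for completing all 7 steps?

A is the only step with nothing outstanding, so it goes first.
B needed A, now all done → B.
C is the only step now ready → C.
That leaves D as the only ready step → D.
F needed C and D, now all done → F.
Next only E has its prerequisites met → E.
That leaves G as the only ready step → G.

A B C D F E G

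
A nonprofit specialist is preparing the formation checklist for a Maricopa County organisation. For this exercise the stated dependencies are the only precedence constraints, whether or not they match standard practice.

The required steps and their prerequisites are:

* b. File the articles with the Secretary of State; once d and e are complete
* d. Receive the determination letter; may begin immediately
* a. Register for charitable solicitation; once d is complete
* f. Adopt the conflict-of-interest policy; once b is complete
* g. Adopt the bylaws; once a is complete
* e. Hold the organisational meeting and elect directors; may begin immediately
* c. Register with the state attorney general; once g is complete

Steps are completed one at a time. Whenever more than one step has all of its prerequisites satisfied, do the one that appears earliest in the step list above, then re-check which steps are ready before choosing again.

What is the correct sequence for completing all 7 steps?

d, a, g, e, b, f, c

Nothing is required for d and e. d is listed earlier → d first.
Now a and e have their prerequisites met. a is listed earlier, so a next.
Now g and e have their prerequisites met. g is listed earlier, so g next.
Ready: e and c. e is listed earlier → e.
b and c are both available; b is listed earlier → b.
f now also ready, so the ready set is {f, c}; f is listed earlier → f.
c is the only step now ready → c.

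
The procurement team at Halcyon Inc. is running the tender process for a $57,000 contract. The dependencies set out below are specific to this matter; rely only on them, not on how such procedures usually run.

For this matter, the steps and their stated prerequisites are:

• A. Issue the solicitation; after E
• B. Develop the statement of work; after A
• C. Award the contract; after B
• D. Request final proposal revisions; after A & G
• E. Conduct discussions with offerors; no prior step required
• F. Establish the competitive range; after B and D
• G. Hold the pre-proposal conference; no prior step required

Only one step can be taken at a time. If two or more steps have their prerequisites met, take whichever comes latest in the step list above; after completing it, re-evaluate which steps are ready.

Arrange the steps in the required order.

G and E have no prerequisites; G is listed later, so G is first.
E is the only step now ready → E.
A needed E, now all done → A.
Ready: D and B. D is listed later → D.
That leaves B as the only ready step → B.
F and C are both available; F is listed later → F.
C needed B, now all done → C.

G E A D B F C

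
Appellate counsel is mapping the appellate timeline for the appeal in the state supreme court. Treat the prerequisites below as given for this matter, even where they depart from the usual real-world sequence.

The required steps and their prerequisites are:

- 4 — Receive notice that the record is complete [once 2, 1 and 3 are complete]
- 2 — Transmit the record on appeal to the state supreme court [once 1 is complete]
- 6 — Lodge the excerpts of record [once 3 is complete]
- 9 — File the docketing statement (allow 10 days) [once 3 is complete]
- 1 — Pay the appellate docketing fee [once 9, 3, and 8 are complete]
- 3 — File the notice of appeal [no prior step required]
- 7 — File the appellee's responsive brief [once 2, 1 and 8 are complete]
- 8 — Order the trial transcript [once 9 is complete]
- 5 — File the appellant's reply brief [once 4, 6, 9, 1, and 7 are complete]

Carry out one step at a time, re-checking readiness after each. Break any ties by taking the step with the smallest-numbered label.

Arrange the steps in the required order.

3, 6, 9, 8, 1, 2, 4, 7, 5

Only 3 has no prerequisites, so it is first.
6 and 9 are both available; 6 has the earlier label → 6.
9 needed 3, now all done → 9.
8 is the only step now ready → 8.
Next only 1 has its prerequisites met → 1.
2 is the only step now ready → 2.
Ready: 4 and 7. 4 has the earlier label → 4.
That leaves 7 as the only ready step → 7.
5 needed 1, 4, 6, 7 and 9, now all done → 5.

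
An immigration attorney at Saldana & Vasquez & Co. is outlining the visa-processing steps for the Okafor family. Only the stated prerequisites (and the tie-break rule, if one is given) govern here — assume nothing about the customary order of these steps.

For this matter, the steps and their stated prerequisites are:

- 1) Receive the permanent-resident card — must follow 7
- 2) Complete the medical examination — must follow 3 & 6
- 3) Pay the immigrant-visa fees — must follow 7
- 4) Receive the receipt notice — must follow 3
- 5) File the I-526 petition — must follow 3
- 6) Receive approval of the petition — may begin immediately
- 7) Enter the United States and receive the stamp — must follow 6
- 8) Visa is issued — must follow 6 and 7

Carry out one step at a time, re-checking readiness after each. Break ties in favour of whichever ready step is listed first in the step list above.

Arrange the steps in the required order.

6 has no prerequisites → 6 first.
7 needed 6, now all done → 7.
Ready: 1, 3 and 8. 1 is listed earlier → 1.
3 and 8 are both available; 3 is listed earlier → 3.
Now 2, 4, 5 and 8 have their prerequisites met. 2 is listed earlier, so 2 next.
Now 4, 5 and 8 have their prerequisites met. 4 is listed earlier, so 4 next.
Now 5 and 8 have their prerequisites met. 5 is listed earlier, so 5 next.
8 needed 6 and 7, now all done → 8.

6 7 1 3 2 4 5 8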